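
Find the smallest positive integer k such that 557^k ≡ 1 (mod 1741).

145

The order of 557 must divide p − 1 = 1740 = 2^2 · 3 · 5 · 29.
Divisors: 1, 2, 3, 4, 5, 6, 10, 12, 15, 20, 29, 30, 58, 60, 87, 116, 145, 174, 290, 348, 435, 580, 870, 1740.
Check each in increasing order: 557^1 ≡ 557;  557^2 ≡ 351;  557^3 ≡ 515;  557^4 ≡ 1331;  557^5 ≡ 1442;  557^6 ≡ 593;  557^10 ≡ 610;  557^12 ≡ 1708;  557^15 ≡ 415;  557^20 ≡ 1267;  557^29 ≡ 1697;  557^30 ≡ 1607;  557^58 ≡ 195;  557^60 ≡ 546;  557^87 ≡ 125;  557^116 ≡ 1464;  557^145 ≡ 1.
Smallest exponent giving 1 is 145.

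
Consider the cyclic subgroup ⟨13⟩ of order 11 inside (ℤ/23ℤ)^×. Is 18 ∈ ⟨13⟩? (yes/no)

⟨13⟩ has order 11; its elements mod 23 are {1, 2, 3, 4, 6, 8, 9, 12, 13, 16, 18}.
18 is in this set.

yes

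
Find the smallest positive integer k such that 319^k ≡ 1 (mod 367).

183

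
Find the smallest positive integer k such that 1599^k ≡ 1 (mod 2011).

The order of 1599 must divide p − 1 = 2010 = 2 · 3 · 5 · 67.
Divisors: 1, 2, 3, 5, 6, 10, 15, 30, 67, 134, 201, 335, 402, 670, 1005, 2010.
Check each in increasing order: 1599^1 ≡ 1599;  1599^2 ≡ 820;  1599^3 ≡ 8;  1599^5 ≡ 527;  1599^6 ≡ 64;  1599^10 ≡ 211;  1599^15 ≡ 592;  1599^30 ≡ 550;  1599^67 ≡ 1806;  1599^134 ≡ 1805;  1599^201 ≡ 2010;  1599^335 ≡ 206;  1599^402 ≡ 1.
Smallest exponent giving 1 is 402.

402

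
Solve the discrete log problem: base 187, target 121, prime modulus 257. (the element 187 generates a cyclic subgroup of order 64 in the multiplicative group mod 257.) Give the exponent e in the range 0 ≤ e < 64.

Baby-step giant-step with m = ceil(sqrt(64)) = 8.
Baby table (187^j mod 257 for j=0..7):
  0:1  1:187  2:17  3:95  4:32  5:73  6:30  7:213
Giant step factor: 187^(-8) ≡ 64 (mod 257).
Scan 121·64^i mod 257 for i = 0, 1, …:
  i=0: 121   i=1: 34   i=2: 120   i=3: 227
  i=4: 136   i=5: 223   i=6: 137   i=7: 30
Match at i=7, j=6: e = 7·8 + 6 = 62.

62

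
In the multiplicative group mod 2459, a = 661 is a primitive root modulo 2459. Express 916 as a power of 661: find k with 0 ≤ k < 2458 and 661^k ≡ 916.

Baby-step giant-step with m = ceil(sqrt(2458)) = 50.
Baby table (661^j mod 2459 for j=0..49):
  0:1  1:661  2:1678  3:149  4:129  5:1663  6:70  7:2008
  8:1887  9:594  10:1653  11:837  12:2441  13:397  14:1763  15:2236
  16:137  17:2033  18:1199  19:741  20:460  21:1603  22:2213  23:2147
  24:324  25:231  26:233  27:1555  28:2452  29:291  30:549  31:1416
  32:1556  33:654  34:1969  35:698  36:1545  37:760  38:724  39:1518
  40:126  41:2139  42:2413  43:1561  44:1500  45:523  46:1443  47:2190
  48:1698  49:1074
Giant step factor: 661^(-50) ≡ 704 (mod 2459).
Scan 916·704^i mod 2459 for i = 0, 1, …:
  i=0: 916   i=1: 606   i=2: 1217   i=3: 1036
  i=4: 1480   i=5: 1763
Match at i=5, j=14: k = 5·50 + 14 = 264.

264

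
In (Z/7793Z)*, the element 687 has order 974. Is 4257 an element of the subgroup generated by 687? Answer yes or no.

no

4257 ∈ ⟨687⟩ iff 4257^974 ≡ 1 (mod 7793), since |⟨687⟩| = 974.
4257^974 mod 7793 = 5579.
Since 5579 ≠ 1, 4257 does not lie in the subgroup.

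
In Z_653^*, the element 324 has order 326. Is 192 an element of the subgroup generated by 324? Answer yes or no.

192 ∈ ⟨324⟩ iff 192^326 ≡ 1 (mod 653), since |⟨324⟩| = 326.
192^326 mod 653 = 652.
Since 652 ≠ 1, 192 does not lie in the subgroup.

no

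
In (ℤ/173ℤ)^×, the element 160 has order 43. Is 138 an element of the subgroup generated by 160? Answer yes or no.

138 ∈ ⟨160⟩ iff 138^43 ≡ 1 (mod 173), since |⟨160⟩| = 43.
138^43 mod 173 = 1.
Since 1 = 1, 138 lies in the subgroup.

yes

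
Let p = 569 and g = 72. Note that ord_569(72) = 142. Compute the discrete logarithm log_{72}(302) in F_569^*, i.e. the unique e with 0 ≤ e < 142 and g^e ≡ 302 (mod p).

66

Baby-step giant-step with m = ceil(sqrt(142)) = 12.
Baby table (72^j mod 569 for j=0..11):
  0:1  1:72  2:63  3:553  4:555  5:130  6:256  7:224
  8:196  9:456  10:399  11:278
Giant step factor: 72^(-12) ≡ 400 (mod 569).
Scan 302·400^i mod 569 for i = 0, 1, …:
  i=0: 302   i=1: 172   i=2: 520   i=3: 315
  i=4: 251   i=5: 256
Match at i=5, j=6: e = 5·12 + 6 = 66.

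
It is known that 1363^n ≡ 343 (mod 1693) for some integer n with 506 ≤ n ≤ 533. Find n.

Compute 1363^506 mod 1693 = 1343, then multiply by 1363 repeatedly:
  1363^506=1343  1363^507=376  1363^508=1202  1363^509=1195  1363^510=119
  1363^511=1362  1363^512=878  1363^513=1456  1363^514=332  1363^515=485
  1363^516=785  1363^517=1672  1363^518=158  1363^519=343
Found 343 at exponent 519.

519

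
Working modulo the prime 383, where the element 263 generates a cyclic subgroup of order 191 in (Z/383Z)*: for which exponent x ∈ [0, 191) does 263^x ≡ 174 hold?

Baby-step giant-step with m = ceil(sqrt(191)) = 14.
Baby table (263^j mod 383 for j=0..13):
  0:1  1:263  2:229  3:96  4:353  5:153  6:24  7:184
  8:134  9:6  10:46  11:225  12:193  13:203
Giant step factor: 263^(-14) ≡ 63 (mod 383).
Scan 174·63^i mod 383 for i = 0, 1, …:
  i=0: 174   i=1: 238   i=2: 57   i=3: 144
  i=4: 263
Match at i=4, j=1: x = 4·14 + 1 = 57.

57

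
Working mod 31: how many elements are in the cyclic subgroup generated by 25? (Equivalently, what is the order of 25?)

The order of 25 must divide p − 1 = 30 = 2 · 3 · 5.
Divisors: 1, 2, 3, 5, 6, 10, 15, 30.
Check each in increasing order: 25^1 ≡ 25;  25^2 ≡ 5;  25^3 ≡ 1.
Smallest exponent giving 1 is 3.

3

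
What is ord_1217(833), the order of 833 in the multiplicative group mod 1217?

1216

The order of 833 must divide p − 1 = 1216 = 2^6 · 19.
Divisors: 1, 2, 4, 8, 16, 19, 32, 38, 64, 76, 152, 304, 608, 1216.
Check each in increasing order: 833^1 ≡ 833;  833^2 ≡ 199;  833^4 ≡ 657;  833^8 ≡ 831;  833^16 ≡ 522;  833^19 ≡ 457;  833^32 ≡ 1093;  833^38 ≡ 742;  833^64 ≡ 772;  833^76 ≡ 480;  833^152 ≡ 387;  833^304 ≡ 78;  833^608 ≡ 1216;  833^1216 ≡ 1.
Smallest exponent giving 1 is 1216.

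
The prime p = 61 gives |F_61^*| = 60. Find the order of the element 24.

The order of 24 must divide p − 1 = 60 = 2^2 · 3 · 5.
Divisors: 1, 2, 3, 4, 5, 6, 10, 12, 15, 20, 30, 60.
Check each in increasing order: 24^1 ≡ 24;  24^2 ≡ 27;  24^3 ≡ 38;  24^4 ≡ 58;  24^5 ≡ 50;  24^6 ≡ 41;  24^10 ≡ 60;  24^12 ≡ 34;  24^15 ≡ 11;  24^20 ≡ 1.
Smallest exponent giving 1 is 20.

20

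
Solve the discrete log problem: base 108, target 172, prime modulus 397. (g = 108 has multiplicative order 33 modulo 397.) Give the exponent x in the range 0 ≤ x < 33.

4

Successive powers of 108 modulo 397:
  108^0=1  108^1=108  108^2=151  108^3=31  108^4=172
So 108^4 ≡ 172 (mod 397), giving x = 4.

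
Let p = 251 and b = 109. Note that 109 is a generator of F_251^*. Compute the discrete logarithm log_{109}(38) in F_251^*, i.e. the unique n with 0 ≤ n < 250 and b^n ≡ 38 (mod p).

Baby-step giant-step with m = ceil(sqrt(250)) = 16.
Baby table (109^j mod 251 for j=0..15):
  0:1  1:109  2:84  3:120  4:28  5:40  6:93  7:97
  8:31  9:116  10:94  11:206  12:115  13:236  14:122  15:246
Giant step factor: 109^(-16) ≡ 35 (mod 251).
Scan 38·35^i mod 251 for i = 0, 1, …:
  i=0: 38   i=1: 75   i=2: 115
Match at i=2, j=12: n = 2·16 + 12 = 44.

44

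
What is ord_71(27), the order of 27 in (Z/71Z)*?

35

The order of 27 must divide p − 1 = 70 = 2 · 5 · 7.
Divisors: 1, 2, 5, 7, 10, 14, 35, 70.
Check each in increasing order: 27^1 ≡ 27;  27^2 ≡ 19;  27^5 ≡ 20;  27^7 ≡ 25;  27^10 ≡ 45;  27^14 ≡ 57;  27^35 ≡ 1.
Smallest exponent giving 1 is 35.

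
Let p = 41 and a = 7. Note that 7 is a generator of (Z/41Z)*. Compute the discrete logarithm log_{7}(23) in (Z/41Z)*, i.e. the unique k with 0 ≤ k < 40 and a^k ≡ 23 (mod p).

Successive powers of 7 modulo 41:
  7^0=1  7^1=7  7^2=8  7^3=15  7^4=23
So 7^4 ≡ 23 (mod 41), giving k = 4.

4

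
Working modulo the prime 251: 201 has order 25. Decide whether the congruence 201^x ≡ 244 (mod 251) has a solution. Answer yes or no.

no

⟨201⟩ has order 25; its elements mod 251 are {1, 4, 5, 16, 20, 25, 51, 63, 64, 69, 80, 91, 94, 100, 113, 123, 125, 149, 201, 204, 211, 219, 241, 243, 249}.
244 is not in this set.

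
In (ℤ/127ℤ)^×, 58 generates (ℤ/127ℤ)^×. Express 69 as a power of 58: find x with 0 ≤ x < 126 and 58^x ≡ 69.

64

Baby-step giant-step with m = ceil(sqrt(126)) = 12.
Baby table (58^j mod 127 for j=0..11):
  0:1  1:58  2:62  3:40  4:34  5:67  6:76  7:90
  8:13  9:119  10:44  11:12
Giant step factor: 58^(-12) ≡ 25 (mod 127).
Scan 69·25^i mod 127 for i = 0, 1, …:
  i=0: 69   i=1: 74   i=2: 72   i=3: 22
  i=4: 42   i=5: 34
Match at i=5, j=4: x = 5·12 + 4 = 64.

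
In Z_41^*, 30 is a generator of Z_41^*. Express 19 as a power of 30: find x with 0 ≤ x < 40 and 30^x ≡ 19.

23

Successive powers of 30 modulo 41:
  30^0=1  30^1=30  30^2=39  30^3=22  30^4=4  30^5=38
  30^6=33  30^7=6  30^8=16  30^9=29  30^10=9  30^11=24
  30^12=23  30^13=34  30^14=36  30^15=14  30^16=10  30^17=13
  30^18=21  30^19=15  30^20=40  30^21=11  30^22=2  30^23=19
So 30^23 ≡ 19 (mod 41), giving x = 23.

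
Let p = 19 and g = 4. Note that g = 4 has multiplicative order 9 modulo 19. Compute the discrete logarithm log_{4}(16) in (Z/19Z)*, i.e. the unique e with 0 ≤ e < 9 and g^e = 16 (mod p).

Successive powers of 4 modulo 19:
  4^0=1  4^1=4  4^2=16
So 4^2 ≡ 16 (mod 19), giving e = 2.

2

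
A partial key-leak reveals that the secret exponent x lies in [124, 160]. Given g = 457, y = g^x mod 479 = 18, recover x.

Compute 457^124 mod 479 = 36, then multiply by 457 repeatedly:
  457^124=36  457^125=166  457^126=180  457^127=351  457^128=421
  457^129=318  457^130=189  457^131=153  457^132=466  457^133=286
  457^134=414  457^135=472  457^136=154  457^137=444  457^138=291
  457^139=304  457^140=18
Found 18 at exponent 140.

140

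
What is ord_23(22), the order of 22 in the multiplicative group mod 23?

The order of 22 must divide p − 1 = 22 = 2 · 11.
Divisors: 1, 2, 11, 22.
Check each in increasing order: 22^1 ≡ 22;  22^2 ≡ 1.
Smallest exponent giving 1 is 2.

2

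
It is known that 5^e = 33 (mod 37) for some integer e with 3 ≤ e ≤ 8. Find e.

4

Compute 5^3 mod 37 = 14, then multiply by 5 repeatedly:
  5^3=14  5^4=33
Found 33 at exponent 4.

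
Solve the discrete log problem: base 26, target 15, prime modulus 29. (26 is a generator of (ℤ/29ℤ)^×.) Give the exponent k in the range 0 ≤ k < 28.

25

Successive powers of 26 modulo 29:
  26^0=1  26^1=26  26^2=9  26^3=2  26^4=23  26^5=18
  26^6=4  26^7=17  26^8=7  26^9=8  26^10=5  26^11=14
  26^12=16  26^13=10  26^14=28  26^15=3  26^16=20  26^17=27
  26^18=6  26^19=11  26^20=25  26^21=12  26^22=22  26^23=21
  26^24=24  26^25=15
So 26^25 ≡ 15 (mod 29), giving k = 25.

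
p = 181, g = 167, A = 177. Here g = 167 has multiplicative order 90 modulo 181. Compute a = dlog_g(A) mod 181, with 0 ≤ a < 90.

62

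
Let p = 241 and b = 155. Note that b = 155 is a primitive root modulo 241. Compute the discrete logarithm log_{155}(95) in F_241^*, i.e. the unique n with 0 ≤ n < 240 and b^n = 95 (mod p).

127

Baby-step giant-step with m = ceil(sqrt(240)) = 16.
Baby table (155^j mod 241 for j=0..15):
  0:1  1:155  2:166  3:184  4:82  5:178  6:116  7:146
  8:217  9:136  10:113  11:163  12:201  13:66  14:108  15:111
Giant step factor: 155^(-16) ≡ 100 (mod 241).
Scan 95·100^i mod 241 for i = 0, 1, …:
  i=0: 95   i=1: 101   i=2: 219   i=3: 210
  i=4: 33   i=5: 167   i=6: 71   i=7: 111
Match at i=7, j=15: n = 7·16 + 15 = 127.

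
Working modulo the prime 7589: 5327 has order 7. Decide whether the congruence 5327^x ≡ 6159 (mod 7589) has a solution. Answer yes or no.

yes

⟨5327⟩ has order 7; its elements mod 7589 are {1, 1658, 1746, 3459, 4417, 5327, 6159}.
6159 is in this set.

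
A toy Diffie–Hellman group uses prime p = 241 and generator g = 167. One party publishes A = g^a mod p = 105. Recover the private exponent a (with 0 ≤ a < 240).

207

Baby-step giant-step with m = ceil(sqrt(240)) = 16.
Baby table (167^j mod 241 for j=0..15):
  0:1  1:167  2:174  3:138  4:151  5:153  6:5  7:112
  8:147  9:208  10:32  11:42  12:25  13:78  14:12  15:76
Giant step factor: 167^(-16) ≡ 119 (mod 241).
Scan 105·119^i mod 241 for i = 0, 1, …:
  i=0: 105   i=1: 204   i=2: 176   i=3: 218
  i=4: 155   i=5: 129   i=6: 168   i=7: 230
  i=8: 137   i=9: 156   i=10: 7   i=11: 110
  i=12: 76
Match at i=12, j=15: a = 12·16 + 15 = 207.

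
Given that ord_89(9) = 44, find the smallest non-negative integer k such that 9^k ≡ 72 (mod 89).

25

Successive powers of 9 modulo 89:
  9^0=1  9^1=9  9^2=81  9^3=17  9^4=64  9^5=42
  9^6=22  9^7=20  9^8=2  9^9=18  9^10=73  9^11=34
  9^12=39  9^13=84  9^14=44  9^15=40  9^16=4  9^17=36
  9^18=57  9^19=68  9^20=78  9^21=79  9^22=88  9^23=80
  9^24=8  9^25=72
So 9^25 ≡ 72 (mod 89), giving k = 25.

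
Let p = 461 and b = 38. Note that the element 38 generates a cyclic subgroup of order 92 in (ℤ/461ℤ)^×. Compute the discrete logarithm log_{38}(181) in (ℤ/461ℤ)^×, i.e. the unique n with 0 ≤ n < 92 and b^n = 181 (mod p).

Successive powers of 38 modulo 461:
  38^0=1  38^1=38  38^2=61  38^3=13  38^4=33  38^5=332
  38^6=169  38^7=429  38^8=167  38^9=353  38^10=45  38^11=327
  38^12=440  38^13=124  38^14=102  38^15=188  38^16=229  38^17=404
  38^18=139  38^19=211  38^20=181
So 38^20 ≡ 181 (mod 461), giving n = 20.

20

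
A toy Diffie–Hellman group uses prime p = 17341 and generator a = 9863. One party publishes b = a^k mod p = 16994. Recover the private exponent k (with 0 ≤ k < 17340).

Baby-step giant-step with m = ceil(sqrt(17340)) = 132.
Baby table (9863^j mod 17341 for j=0..131):
  0:1  1:9863  2:13100  3:14850  4:3464  5:3662  6:14344  7:6994
  8:16665  9:8897  10:5651  11:1839  12:16712  13:4251  14:14416  15:6149
  16:6110  17:2955  18:12285  19:5388  20:9020  21:4930  22:426  23:5116
  24:14139  25:13976  26:1679  27:16663  28:6512  29:14133  30:6821  31:9784
  32:14268  33:3069  34:9502  35:7462  36:2502  37:983  38:1710  39:10278
  40:13769  41:6276  42:10159  43:1919  44:8066  45:11791  46:5887  47:5813
  48:4273  49:5969  50:16893  51:3331  52:9799  53:6144  54:8818  55:6819
  56:7399  57:5409  58:8051  59:2574  60:138  61:8496  62:4336  63:3062
  64:9825  65:2467  66:2598  67:11417  68:10758  69:13916  70:16834  71:11008
  72:17244  73:14385  74:12534  75:16194  76:10812  77:8947  78:13253  79:15222
  80:13549  81:4041  82:6765  83:12368  84:8990  85:3837  86:6269  87:10482
  88:14265  89:8162  90:4884  91:14935  92:9451  93:7338  94:10701  95:6637
  96:15797  97:14267  98:10547  99:13743  100:9953  101:16379  102:14662  103:4707
  104:3284  105:14445  106:14720  107:4508  108:80  109:8695  110:7540  111:8812
  112:17005  113:15504  114:3014  115:4608  116:15284  117:779  118:1214  119:8392
  120:1703  121:10601  122:8774  123:6372  124:3252  125:10967  126:11704  127:14856
  128:10619  129:12898  130:16739  131:10437
Giant step factor: 9863^(-132) ≡ 8699 (mod 17341).
Scan 16994·8699^i mod 17341 for i = 0, 1, …:
  i=0: 16994   i=1: 16122   i=2: 8611   i=3: 11310
  i=4: 10197   i=5: 4488   i=6: 6521   i=7: 3768
  i=8: 3342   i=9: 8542     …   i=23: 15612
  i=24: 11417
Match at i=24, j=67: k = 24·132 + 67 = 3235.

3235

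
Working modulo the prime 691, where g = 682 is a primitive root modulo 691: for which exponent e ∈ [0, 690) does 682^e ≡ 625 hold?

636

Baby-step giant-step with m = ceil(sqrt(690)) = 27.
Baby table (682^j mod 691 for j=0..26):
  0:1  1:682  2:81  3:653  4:342  5:377  6:62  7:133
  8:185  9:408  10:474  11:571  12:389  13:645  14:414  15:420
  16:366  17:161  18:624  19:603  20:101  21:473  22:580  23:308
  24:683  25:72  26:43
Giant step factor: 682^(-27) ≡ 666 (mod 691).
Scan 625·666^i mod 691 for i = 0, 1, …:
  i=0: 625   i=1: 268   i=2: 210   i=3: 278
  i=4: 651   i=5: 309   i=6: 567   i=7: 336
  i=8: 583   i=9: 627     …   i=22: 536
  i=23: 420
Match at i=23, j=15: e = 23·27 + 15 = 636.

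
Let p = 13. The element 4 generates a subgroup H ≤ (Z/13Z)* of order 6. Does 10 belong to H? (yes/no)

yes

⟨4⟩ has order 6; its elements mod 13 are {1, 3, 4, 9, 10, 12}.
10 is in this set.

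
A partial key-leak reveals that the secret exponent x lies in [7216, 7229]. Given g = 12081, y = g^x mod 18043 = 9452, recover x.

7228

Compute 12081^7216 mod 18043 = 12471, then multiply by 12081 repeatedly:
  12081^7216=12471  12081^7217=3101  12081^7218=5913  12081^7219=2716  12081^7220=9822
  12081^7221=8814  12081^7222=10191  12081^7223=10082  12081^7224=10392  12081^7225=2558
  12081^7226=13582  12081^7227=1100  12081^7228=9452
Found 9452 at exponent 7228.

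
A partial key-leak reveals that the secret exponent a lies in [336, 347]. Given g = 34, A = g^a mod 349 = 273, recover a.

Compute 34^336 mod 349 = 88, then multiply by 34 repeatedly:
  34^336=88  34^337=200  34^338=169  34^339=162  34^340=273
Found 273 at exponent 340.

340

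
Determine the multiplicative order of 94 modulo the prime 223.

111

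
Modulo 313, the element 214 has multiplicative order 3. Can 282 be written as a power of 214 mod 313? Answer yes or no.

no

⟨214⟩ has order 3; its elements mod 313 are {1, 98, 214}.
282 is not in this set.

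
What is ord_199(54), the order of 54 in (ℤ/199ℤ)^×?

198

The order of 54 must divide p − 1 = 198 = 2 · 3^2 · 11.
Divisors: 1, 2, 3, 6, 9, 11, 18, 22, 33, 66, 99, 198.
Check each in increasing order: 54^1 ≡ 54;  54^2 ≡ 130;  54^3 ≡ 55;  54^6 ≡ 40;  54^9 ≡ 11;  54^11 ≡ 37;  54^18 ≡ 121;  54^22 ≡ 175;  54^33 ≡ 107;  54^66 ≡ 106;  54^99 ≡ 198;  54^198 ≡ 1.
Smallest exponent giving 1 is 198.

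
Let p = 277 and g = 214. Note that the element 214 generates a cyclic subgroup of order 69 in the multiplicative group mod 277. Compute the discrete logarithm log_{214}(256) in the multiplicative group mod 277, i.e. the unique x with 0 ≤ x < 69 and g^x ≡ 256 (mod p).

30

Successive powers of 214 modulo 277:
  214^0=1  214^1=214  214^2=91  214^3=84  214^4=248  214^5=165
  214^6=131  214^7=57  214^8=10  214^9=201  214^10=79  214^11=9
  214^12=264  214^13=265  214^14=202  214^15=16  214^16=100  214^17=71
  214^18=236  214^19=90  214^20=147  214^21=157  214^22=81  214^23=160
  214^24=169  214^25=156  214^26=144  214^27=69  214^28=85  214^29=185
  214^30=256
So 214^30 ≡ 256 (mod 277), giving x = 30.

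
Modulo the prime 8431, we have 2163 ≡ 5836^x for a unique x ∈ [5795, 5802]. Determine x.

5795

Compute 5836^5795 mod 8431 = 2163, then multiply by 5836 repeatedly:
  5836^5795=2163
Found 2163 at exponent 5795.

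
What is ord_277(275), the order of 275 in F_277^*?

92

The order of 275 must divide p − 1 = 276 = 2^2 · 3 · 23.
Divisors: 1, 2, 3, 4, 6, 12, 23, 46, 69, 92, 138, 276.
Check each in increasing order: 275^1 ≡ 275;  275^2 ≡ 4;  275^3 ≡ 269;  275^4 ≡ 16;  275^6 ≡ 64;  275^12 ≡ 218;  275^23 ≡ 60;  275^46 ≡ 276;  275^69 ≡ 217;  275^92 ≡ 1.
Smallest exponent giving 1 is 92.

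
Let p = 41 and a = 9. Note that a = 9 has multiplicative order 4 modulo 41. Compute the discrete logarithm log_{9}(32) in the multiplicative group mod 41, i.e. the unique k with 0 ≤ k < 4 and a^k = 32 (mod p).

3

Successive powers of 9 modulo 41:
  9^0=1  9^1=9  9^2=40  9^3=32
So 9^3 ≡ 32 (mod 41), giving k = 3.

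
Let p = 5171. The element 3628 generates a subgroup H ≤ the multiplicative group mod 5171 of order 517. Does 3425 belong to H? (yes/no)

no

3425 ∈ ⟨3628⟩ iff 3425^517 ≡ 1 (mod 5171), since |⟨3628⟩| = 517.
3425^517 mod 5171 = 4146.
Since 4146 ≠ 1, 3425 does not lie in the subgroup.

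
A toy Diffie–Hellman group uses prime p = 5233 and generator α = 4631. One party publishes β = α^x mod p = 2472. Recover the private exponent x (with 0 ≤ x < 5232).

Baby-step giant-step with m = ceil(sqrt(5232)) = 73.
Baby table (4631^j mod 5233 for j=0..72):
  0:1  1:4631  2:1327  3:1795  4:2641  5:950  6:3730  7:4730
  8:4525  9:2343  10:2424  11:759  12:3586  13:2457  14:1825  15:280
  16:4129  17:17  18:232  19:1627  20:4350  21:3033  22:451  23:614
  24:1915  25:3663  26:3200  27:4577  28:2437  29:3399  30:5138  31:4860
  32:4760  33:2164  34:289  35:3944  36:1494  37:688  38:4464  39:2434
  40:5205  41:1157  42:4708  43:2070  44:4547  45:4798  46:220  47:3618
  48:4125  49:2425  50:157  51:4913  52:4252  53:4466  54:1230  55:2626
  56:4747  57:4757  58:3970  59:1541  60:3792  61:4037  62:3071  63:3740
  64:3943  65:2096  66:4594  67:2669  68:5026  69:4255  70:2660  71:5211
  72:2778
Giant step factor: 4631^(-73) ≡ 2182 (mod 5233).
Scan 2472·2182^i mod 5233 for i = 0, 1, …:
  i=0: 2472   i=1: 3914   i=2: 92   i=3: 1890
  i=4: 376   i=5: 4084   i=6: 4722   i=7: 4860
Match at i=7, j=31: x = 7·73 + 31 = 542.

542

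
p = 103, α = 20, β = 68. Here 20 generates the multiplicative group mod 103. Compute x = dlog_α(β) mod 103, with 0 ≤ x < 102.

82

Baby-step giant-step with m = ceil(sqrt(102)) = 11.
Baby table (20^j mod 103 for j=0..10):
  0:1  1:20  2:91  3:69  4:41  5:99  6:23  7:48
  8:33  9:42  10:16
Giant step factor: 20^(-11) ≡ 75 (mod 103).
Scan 68·75^i mod 103 for i = 0, 1, …:
  i=0: 68   i=1: 53   i=2: 61   i=3: 43
  i=4: 32   i=5: 31   i=6: 59   i=7: 99
Match at i=7, j=5: x = 7·11 + 5 = 82.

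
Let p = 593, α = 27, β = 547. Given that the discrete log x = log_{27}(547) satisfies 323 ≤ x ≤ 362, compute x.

324

Compute 27^323 mod 593 = 174, then multiply by 27 repeatedly:
  27^323=174  27^324=547
Found 547 at exponent 324.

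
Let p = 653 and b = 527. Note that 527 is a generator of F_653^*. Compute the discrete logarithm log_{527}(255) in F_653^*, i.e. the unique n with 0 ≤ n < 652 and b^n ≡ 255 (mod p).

501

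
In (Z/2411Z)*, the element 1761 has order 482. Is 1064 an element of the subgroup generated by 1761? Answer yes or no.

1064 ∈ ⟨1761⟩ iff 1064^482 ≡ 1 (mod 2411), since |⟨1761⟩| = 482.
1064^482 mod 2411 = 1.
Since 1 = 1, 1064 lies in the subgroup.

yes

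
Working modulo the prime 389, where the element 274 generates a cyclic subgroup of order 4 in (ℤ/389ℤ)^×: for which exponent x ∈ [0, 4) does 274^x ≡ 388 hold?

2

Successive powers of 274 modulo 389:
  274^0=1  274^1=274  274^2=388
So 274^2 ≡ 388 (mod 389), giving x = 2.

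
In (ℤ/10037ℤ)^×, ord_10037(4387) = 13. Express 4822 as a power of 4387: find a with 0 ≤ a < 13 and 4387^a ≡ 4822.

Successive powers of 4387 modulo 10037:
  4387^0=1  4387^1=4387  4387^2=4840  4387^3=4825  4387^4=9279  4387^5=6938
  4387^6=4822
So 4387^6 ≡ 4822 (mod 10037), giving a = 6.

6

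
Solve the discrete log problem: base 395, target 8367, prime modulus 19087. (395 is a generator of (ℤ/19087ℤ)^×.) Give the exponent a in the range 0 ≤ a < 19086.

10367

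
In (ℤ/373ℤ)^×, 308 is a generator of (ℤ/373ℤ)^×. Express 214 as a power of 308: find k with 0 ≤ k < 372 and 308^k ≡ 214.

77

Baby-step giant-step with m = ceil(sqrt(372)) = 20.
Baby table (308^j mod 373 for j=0..19):
  0:1  1:308  2:122  3:276  4:337  5:102  6:84  7:135
  8:177  9:58  10:333  11:362  12:342  13:150  14:321  15:23
  16:370  17:195  18:7  19:291
Giant step factor: 308^(-20) ≡ 38 (mod 373).
Scan 214·38^i mod 373 for i = 0, 1, …:
  i=0: 214   i=1: 299   i=2: 172   i=3: 195
Match at i=3, j=17: k = 3·20 + 17 = 77.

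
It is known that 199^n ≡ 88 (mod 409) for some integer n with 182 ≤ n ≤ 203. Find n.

189

Compute 199^182 mod 409 = 300, then multiply by 199 repeatedly:
  199^182=300  199^183=395  199^184=77  199^185=190  199^186=182
  199^187=226  199^188=393  199^189=88
Found 88 at exponent 189.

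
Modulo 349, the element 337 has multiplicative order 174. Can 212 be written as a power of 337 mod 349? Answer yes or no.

no

212 ∈ ⟨337⟩ iff 212^174 ≡ 1 (mod 349), since |⟨337⟩| = 174.
212^174 mod 349 = 348.
Since 348 ≠ 1, 212 does not lie in the subgroup.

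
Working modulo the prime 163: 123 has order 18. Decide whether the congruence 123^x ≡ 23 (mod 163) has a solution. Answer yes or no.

⟨123⟩ has order 18; its elements mod 163 are {1, 23, 30, 38, 40, 53, 58, 59, 78, 85, 104, 105, 110, 123, 125, 133, 140, 162}.
23 is in this set.

yes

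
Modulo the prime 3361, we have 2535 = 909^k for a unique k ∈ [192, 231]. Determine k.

230

Compute 909^192 mod 3361 = 133, then multiply by 909 repeatedly:
  909^192=133  909^193=3262  909^194=756  909^195=1560  909^196=3059
  909^197=1084  909^198=583  909^199=2270  909^200=3137  909^201=1405
  909^202=3326  909^203=1795  909^204=1570  909^205=2066  909^206=2556
  909^207=953  909^208=2500  909^209=464  909^210=1651  909^211=1753
  909^212=363  909^213=589  909^214=1002  909^215=3348  909^216=1627
  909^217=103  909^218=2880  909^219=3062  909^220=450  909^221=2369
  909^222=2381  909^223=3206  909^224=267  909^225=711  909^226=987
  909^227=3157  909^228=2780  909^229=2909  909^230=2535
Found 2535 at exponent 230.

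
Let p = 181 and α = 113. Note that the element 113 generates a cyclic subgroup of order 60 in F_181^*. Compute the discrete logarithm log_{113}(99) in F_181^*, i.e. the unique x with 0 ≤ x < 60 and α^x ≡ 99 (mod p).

Baby-step giant-step with m = ceil(sqrt(60)) = 8.
Baby table (113^j mod 181 for j=0..7):
  0:1  1:113  2:99  3:146  4:27  5:155  6:139  7:141
Giant step factor: 113^(-8) ≡ 145 (mod 181).
Scan 99·145^i mod 181 for i = 0, 1, …:
  i=0: 99
Match at i=0, j=2: x = 0·8 + 2 = 2.

2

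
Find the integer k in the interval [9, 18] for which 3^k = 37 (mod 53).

Compute 3^9 mod 53 = 20, then multiply by 3 repeatedly:
  3^9=20  3^10=7  3^11=21  3^12=10  3^13=30
  3^14=37
Found 37 at exponent 14.

14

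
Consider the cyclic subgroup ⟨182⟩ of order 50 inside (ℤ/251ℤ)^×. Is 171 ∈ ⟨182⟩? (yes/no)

171 ∈ ⟨182⟩ iff 171^50 ≡ 1 (mod 251), since |⟨182⟩| = 50.
171^50 mod 251 = 1.
Since 1 = 1, 171 lies in the subgroup.

yes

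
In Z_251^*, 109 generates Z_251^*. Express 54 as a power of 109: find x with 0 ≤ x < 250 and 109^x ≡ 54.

199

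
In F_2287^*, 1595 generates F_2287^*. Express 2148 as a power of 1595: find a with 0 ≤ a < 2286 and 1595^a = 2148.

1076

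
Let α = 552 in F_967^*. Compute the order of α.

161

The order of 552 must divide p − 1 = 966 = 2 · 3 · 7 · 23.
Divisors: 1, 2, 3, 6, 7, 14, 21, 23, 42, 46, 69, 138, 161, 322, 483, 966.
Check each in increasing order: 552^1 ≡ 552;  552^2 ≡ 99;  552^3 ≡ 496;  552^6 ≡ 398;  552^7 ≡ 187;  552^14 ≡ 157;  552^21 ≡ 349;  552^23 ≡ 706;  552^42 ≡ 926;  552^46 ≡ 431;  552^69 ≡ 648;  552^138 ≡ 226;  552^161 ≡ 1.
Smallest exponent giving 1 is 161.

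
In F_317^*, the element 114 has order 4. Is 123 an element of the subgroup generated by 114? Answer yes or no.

no

123 ∈ ⟨114⟩ iff 123^4 ≡ 1 (mod 317), since |⟨114⟩| = 4.
123^4 mod 317 = 278.
Since 278 ≠ 1, 123 does not lie in the subgroup.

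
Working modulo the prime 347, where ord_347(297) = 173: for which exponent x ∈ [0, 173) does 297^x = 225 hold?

168

Baby-step giant-step with m = ceil(sqrt(173)) = 14.
Baby table (297^j mod 347 for j=0..13):
  0:1  1:297  2:71  3:267  4:183  5:219  6:154  7:281
  8:177  9:172  10:75  11:67  12:120  13:246
Giant step factor: 297^(-14) ≡ 197 (mod 347).
Scan 225·197^i mod 347 for i = 0, 1, …:
  i=0: 225   i=1: 256   i=2: 117   i=3: 147
  i=4: 158   i=5: 243   i=6: 332   i=7: 168
  i=8: 131   i=9: 129   i=10: 82   i=11: 192
  i=12: 1
Match at i=12, j=0: x = 12·14 + 0 = 168.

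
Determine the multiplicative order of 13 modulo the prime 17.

The order of 13 must divide p − 1 = 16 = 2^4.
Divisors: 1, 2, 4, 8, 16.
Check each in increasing order: 13^1 ≡ 13;  13^2 ≡ 16;  13^4 ≡ 1.
Smallest exponent giving 1 is 4.

4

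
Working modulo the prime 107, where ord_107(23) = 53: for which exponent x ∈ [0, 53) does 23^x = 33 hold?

Successive powers of 23 modulo 107:
  23^0=1  23^1=23  23^2=101  23^3=76  23^4=36  23^5=79
  23^6=105  23^7=61  23^8=12  23^9=62  23^10=35  23^11=56
  23^12=4  23^13=92  23^14=83  23^15=90  23^16=37  23^17=102
  23^18=99  23^19=30  23^20=48  23^21=34  23^22=33
So 23^22 ≡ 33 (mod 107), giving x = 22.

22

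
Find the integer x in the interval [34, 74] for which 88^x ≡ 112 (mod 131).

70

Compute 88^34 mod 131 = 11, then multiply by 88 repeatedly:
  88^34=11  88^35=51  88^36=34  88^37=110  88^38=117
  88^39=78  88^40=52  88^41=122  88^42=125  88^43=127
  88^44=41  88^45=71  88^46=91  88^47=17  88^48=55
  88^49=124  88^50=39  88^51=26  88^52=61  88^53=128
  88^54=129  88^55=86  88^56=101  88^57=111  88^58=74
  88^59=93  88^60=62  88^61=85  88^62=13  88^63=96
  88^64=64  88^65=130  88^66=43  88^67=116  88^68=121
  88^69=37  88^70=112
Found 112 at exponent 70.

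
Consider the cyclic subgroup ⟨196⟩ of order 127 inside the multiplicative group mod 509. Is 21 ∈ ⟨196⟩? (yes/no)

yes

21 ∈ ⟨196⟩ iff 21^127 ≡ 1 (mod 509), since |⟨196⟩| = 127.
21^127 mod 509 = 1.
Since 1 = 1, 21 lies in the subgroup.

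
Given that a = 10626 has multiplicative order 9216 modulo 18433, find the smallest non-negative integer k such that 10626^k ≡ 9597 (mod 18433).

2820

Baby-step giant-step with m = ceil(sqrt(9216)) = 96.
Baby table (10626^j mod 18433 for j=0..95):
  0:1  1:10626  2:9751  3:2233  4:4587  5:4610  6:9379  7:12456
  8:8516  9:3419  10:17284  11:11805  12:3365  13:14903  14:1375  15:11814
  16:6834  17:10497  18:3039  19:16231  20:11458  21:2743  22:4545  23:710
  24:5363  25:10835  26:192  27:12562  28:10459  29:4777  30:14353  31:336
  32:12767  33:13695  34:12968  35:11293  36:588  37:17734  38:925  39:4261
  40:5938  41:1029  42:3385  43:6227  44:12065  45:1175  46:6409  47:10532
  48:6289  49:7289  50:15881  51:15824  52:18431  53:15614  54:17364  55:13967
  56:9259  57:9213  58:18108  59:11954  60:1401  61:11595  62:2298  63:13256
  64:11703  65:7060  66:15683  67:13238  68:4765  69:15872  70:12355  71:4404
  72:13950  73:12947  74:9343  75:17013  76:7707  77:15196  78:18049  79:11742
  80:15948  81:8879  82:8160  83:17761  84:11332  85:9476  86:10930  87:14280
  88:17257  89:1398  90:16583  91:9911  92:6557  93:16375  94:11663  95:5979
Giant step factor: 10626^(-96) ≡ 2129 (mod 18433).
Scan 9597·2129^i mod 18433 for i = 0, 1, …:
  i=0: 9597   i=1: 8249   i=2: 13905   i=3: 347
  i=4: 1443   i=5: 12269   i=6: 1140   i=7: 12337
  i=8: 16881   i=9: 13732     …   i=28: 4970
  i=29: 588
Match at i=29, j=36: k = 29·96 + 36 = 2820.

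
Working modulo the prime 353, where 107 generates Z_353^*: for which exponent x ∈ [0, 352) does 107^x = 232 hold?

24

Successive powers of 107 modulo 353:
  107^0=1  107^1=107  107^2=153  107^3=133  107^4=111  107^5=228
  107^6=39  107^7=290  107^8=319  107^9=245  107^10=93  107^11=67
  107^12=109  107^13=14  107^14=86  107^15=24  107^16=97  107^17=142
  107^18=15  107^19=193  107^20=177  107^21=230  107^22=253  107^23=243
  107^24=232
So 107^24 ≡ 232 (mod 353), giving x = 24.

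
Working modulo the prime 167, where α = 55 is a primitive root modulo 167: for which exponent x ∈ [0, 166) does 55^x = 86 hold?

33

Baby-step giant-step with m = ceil(sqrt(166)) = 13.
Baby table (55^j mod 167 for j=0..12):
  0:1  1:55  2:19  3:43  4:27  5:149  6:12  7:159
  8:61  9:15  10:157  11:118  12:144
Giant step factor: 55^(-13) ≡ 40 (mod 167).
Scan 86·40^i mod 167 for i = 0, 1, …:
  i=0: 86   i=1: 100   i=2: 159
Match at i=2, j=7: x = 2·13 + 7 = 33.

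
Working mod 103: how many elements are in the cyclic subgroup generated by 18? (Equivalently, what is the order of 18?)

51

The order of 18 must divide p − 1 = 102 = 2 · 3 · 17.
Divisors: 1, 2, 3, 6, 17, 34, 51, 102.
Check each in increasing order: 18^1 ≡ 18;  18^2 ≡ 15;  18^3 ≡ 64;  18^6 ≡ 79;  18^17 ≡ 56;  18^34 ≡ 46;  18^51 ≡ 1.
Smallest exponent giving 1 is 51.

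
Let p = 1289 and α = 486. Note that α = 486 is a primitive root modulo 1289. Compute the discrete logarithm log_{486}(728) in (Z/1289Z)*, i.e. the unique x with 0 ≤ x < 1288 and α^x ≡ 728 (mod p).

Baby-step giant-step with m = ceil(sqrt(1288)) = 36.
Baby table (486^j mod 1289 for j=0..35):
  0:1  1:486  2:309  3:650  4:95  5:1055  6:997  7:1167
  8:2  9:972  10:618  11:11  12:190  13:821  14:705  15:1045
  16:4  17:655  18:1236  19:22  20:380  21:353  22:121  23:801
  24:8  25:21  26:1183  27:44  28:760  29:706  30:242  31:313
  32:16  33:42  34:1077  35:88
Giant step factor: 486^(-36) ≡ 1010 (mod 1289).
Scan 728·1010^i mod 1289 for i = 0, 1, …:
  i=0: 728   i=1: 550   i=2: 1230   i=3: 993
  i=4: 88
Match at i=4, j=35: x = 4·36 + 35 = 179.

179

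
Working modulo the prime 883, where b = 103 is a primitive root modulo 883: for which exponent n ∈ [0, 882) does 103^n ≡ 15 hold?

154

Baby-step giant-step with m = ceil(sqrt(882)) = 30.
Baby table (103^j mod 883 for j=0..29):
  0:1  1:103  2:13  3:456  4:169  5:630  6:431  7:243
  8:305  9:510  10:433  11:449  12:331  13:539  14:771  15:826
  16:310  17:142  18:498  19:80  20:293  21:157  22:277  23:275
  24:69  25:43  26:14  27:559  28:182  29:203
Giant step factor: 103^(-30) ≡ 78 (mod 883).
Scan 15·78^i mod 883 for i = 0, 1, …:
  i=0: 15   i=1: 287   i=2: 311   i=3: 417
  i=4: 738   i=5: 169
Match at i=5, j=4: n = 5·30 + 4 = 154.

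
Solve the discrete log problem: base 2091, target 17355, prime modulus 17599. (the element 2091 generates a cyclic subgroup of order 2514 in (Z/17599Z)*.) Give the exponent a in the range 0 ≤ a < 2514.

Baby-step giant-step with m = ceil(sqrt(2514)) = 51.
Baby table (2091^j mod 17599 for j=0..50):
  0:1  1:2091  2:7729  3:5457  4:6435  5:9949  6:1341  7:5790
  8:16377  9:14252  10:5825  11:1567  12:3183  13:3231  14:15604  15:17017
  16:14968  17:7066  18:9445  19:3417  20:17352  21:11493  22:9228  23:7244
  24:12064  25:6457  26:3154  27:12988  28:2651  29:17155  30:4343  31:129
  32:5754  33:11497  34:17592  35:2962  36:16293  37:14598  38:7752  39:753
  40:8212  41:12267  42:8554  43:5830  44:12022  45:6630  46:12917  47:12581
  48:13965  49:4074  50:818
Giant step factor: 2091^(-51) ≡ 4095 (mod 17599).
Scan 17355·4095^i mod 17599 for i = 0, 1, …:
  i=0: 17355   i=1: 3963   i=2: 2207   i=3: 9378
  i=4: 1892   i=5: 4180   i=6: 10872   i=7: 12969
  i=8: 11872   i=9: 7402     …   i=38: 12912
  i=39: 7244
Match at i=39, j=23: a = 39·51 + 23 = 2012.

2012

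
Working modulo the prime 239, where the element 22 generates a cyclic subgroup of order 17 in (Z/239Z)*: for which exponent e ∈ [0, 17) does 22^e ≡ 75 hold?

Successive powers of 22 modulo 239:
  22^0=1  22^1=22  22^2=6  22^3=132  22^4=36  22^5=75
So 22^5 ≡ 75 (mod 239), giving e = 5.

5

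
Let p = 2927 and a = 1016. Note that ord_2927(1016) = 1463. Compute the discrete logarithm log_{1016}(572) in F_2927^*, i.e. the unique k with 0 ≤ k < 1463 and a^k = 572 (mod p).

142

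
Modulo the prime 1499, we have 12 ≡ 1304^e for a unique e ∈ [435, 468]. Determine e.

452

Compute 1304^435 mod 1499 = 503, then multiply by 1304 repeatedly:
  1304^435=503  1304^436=849  1304^437=834  1304^438=761  1304^439=6
  1304^440=329  1304^441=302  1304^442=1070  1304^443=1210  1304^444=892
  1304^445=1443  1304^446=427  1304^447=679  1304^448=1006  1304^449=199
  1304^450=169  1304^451=23  1304^452=12
Found 12 at exponent 452.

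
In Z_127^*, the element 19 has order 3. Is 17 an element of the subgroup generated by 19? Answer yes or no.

no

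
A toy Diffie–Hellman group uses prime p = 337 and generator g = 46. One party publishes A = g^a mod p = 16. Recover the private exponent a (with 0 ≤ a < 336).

320

Baby-step giant-step with m = ceil(sqrt(336)) = 19.
Baby table (46^j mod 337 for j=0..18):
  0:1  1:46  2:94  3:280  4:74  5:34  6:216  7:163
  8:84  9:157  10:145  11:267  12:150  13:160  14:283  15:212
  16:316  17:45  18:48
Giant step factor: 46^(-19) ≡ 183 (mod 337).
Scan 16·183^i mod 337 for i = 0, 1, …:
  i=0: 16   i=1: 232   i=2: 331   i=3: 250
  i=4: 255   i=5: 159   i=6: 115   i=7: 151
  i=8: 336   i=9: 154     …   i=15: 138
  i=16: 316
Match at i=16, j=16: a = 16·19 + 16 = 320.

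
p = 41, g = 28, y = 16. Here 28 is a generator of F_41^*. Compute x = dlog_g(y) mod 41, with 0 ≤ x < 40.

Successive powers of 28 modulo 41:
  28^0=1  28^1=28  28^2=5  28^3=17  28^4=25  28^5=3
  28^6=2  28^7=15  28^8=10  28^9=34  28^10=9  28^11=6
  28^12=4  28^13=30  28^14=20  28^15=27  28^16=18  28^17=12
  28^18=8  28^19=19  28^20=40  28^21=13  28^22=36  28^23=24
  28^24=16
So 28^24 ≡ 16 (mod 41), giving x = 24.

24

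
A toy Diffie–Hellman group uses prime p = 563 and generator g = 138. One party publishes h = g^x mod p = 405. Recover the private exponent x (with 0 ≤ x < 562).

Baby-step giant-step with m = ceil(sqrt(562)) = 24.
Baby table (138^j mod 563 for j=0..23):
  0:1  1:138  2:465  3:551  4:33  5:50  6:144  7:167
  8:526  9:524  10:248  11:444  12:468  13:402  14:302  15:14
  16:243  17:317  18:395  19:462  20:137  21:327  22:86  23:45
Giant step factor: 138^(-24) ≡ 265 (mod 563).
Scan 405·265^i mod 563 for i = 0, 1, …:
  i=0: 405   i=1: 355   i=2: 54   i=3: 235
  i=4: 345   i=5: 219   i=6: 46   i=7: 367
  i=8: 419   i=9: 124     …   i=18: 202
  i=19: 45
Match at i=19, j=23: x = 19·24 + 23 = 479.

479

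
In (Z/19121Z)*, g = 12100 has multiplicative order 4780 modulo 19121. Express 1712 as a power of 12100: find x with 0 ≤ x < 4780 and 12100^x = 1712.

Baby-step giant-step with m = ceil(sqrt(4780)) = 70.
Baby table (12100^j mod 19121 for j=0..69):
  0:1  1:12100  2:503  3:5822  4:4436  5:2953  6:13272  7:13042
  8:2587  9:1623  10:1033  11:13287  12:3332  13:10132  14:12469  15:10210
  16:219  17:11202  18:14552  19:13032  20:15434  21:15714  22:176  23:7169
  24:12044  25:11259  26:15896  27:3461  28:3110  29:872  30:15529  31:17954
  32:9719  33:5750  34:12802  35:4979  36:14750  37:18707  38:302  39:2089
  40:18059  41:18233  42:1202  43:12240  44:11855  45:18879  46:16434  47:12121
  48:6030  49:16385  50:11972  51:504  52:17922  53:4939  54:8775  55:17708
  56:15995  57:15859  58:14665  59:3620  60:14910  61:4365  62:4298  63:15801
  64:1221  65:12688  66:2291  67:14771  68:5113  69:10865
Giant step factor: 12100^(-70) ≡ 11858 (mod 19121).
Scan 1712·11858^i mod 19121 for i = 0, 1, …:
  i=0: 1712   i=1: 13515   i=2: 7769   i=3: 18945
  i=4: 16302   i=5: 14927   i=6: 1269   i=7: 18696
  i=8: 8294   i=9: 10949     …   i=36: 5443
  i=37: 9719
Match at i=37, j=32: x = 37·70 + 32 = 2622.

2622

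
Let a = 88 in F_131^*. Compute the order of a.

130

The order of 88 must divide p − 1 = 130 = 2 · 5 · 13.
Divisors: 1, 2, 5, 10, 13, 26, 65, 130.
Check each in increasing order: 88^1 ≡ 88;  88^2 ≡ 15;  88^5 ≡ 19;  88^10 ≡ 99;  88^13 ≡ 73;  88^26 ≡ 89;  88^65 ≡ 130;  88^130 ≡ 1.
Smallest exponent giving 1 is 130.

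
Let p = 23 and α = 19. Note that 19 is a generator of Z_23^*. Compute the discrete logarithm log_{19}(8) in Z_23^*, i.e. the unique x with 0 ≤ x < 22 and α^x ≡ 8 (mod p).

18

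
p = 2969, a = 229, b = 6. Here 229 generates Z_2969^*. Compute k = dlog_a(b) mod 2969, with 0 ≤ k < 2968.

1497

Baby-step giant-step with m = ceil(sqrt(2968)) = 55.
Baby table (229^j mod 2969 for j=0..54):
  0:1  1:229  2:1968  3:2353  4:1448  5:2033  6:2393  7:1701
  8:590  9:1505  10:241  11:1747  12:2217  13:2963  14:1595  15:68
  16:727  17:219  18:2647  19:487  20:1670  21:2398  22:2846  23:1523
  24:1394  25:1543  26:36  27:2306  28:2561  29:1576  30:1655  31:1932
  32:47  33:1856  34:457  35:738  36:2738  37:543  38:2618  39:2753
  40:1009  41:2448  42:2420  43:1946  44:284  45:2687  46:740  47:227
  48:1510  49:1386  50:2680  51:2106  52:1296  53:2853  54:157
Giant step factor: 229^(-55) ≡ 877 (mod 2969).
Scan 6·877^i mod 2969 for i = 0, 1, …:
  i=0: 6   i=1: 2293   i=2: 948   i=3: 76
  i=4: 1334   i=5: 132   i=6: 2942   i=7: 73
  i=8: 1672   i=9: 2627     …   i=26: 2027
  i=27: 2217
Match at i=27, j=12: k = 27·55 + 12 = 1497.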